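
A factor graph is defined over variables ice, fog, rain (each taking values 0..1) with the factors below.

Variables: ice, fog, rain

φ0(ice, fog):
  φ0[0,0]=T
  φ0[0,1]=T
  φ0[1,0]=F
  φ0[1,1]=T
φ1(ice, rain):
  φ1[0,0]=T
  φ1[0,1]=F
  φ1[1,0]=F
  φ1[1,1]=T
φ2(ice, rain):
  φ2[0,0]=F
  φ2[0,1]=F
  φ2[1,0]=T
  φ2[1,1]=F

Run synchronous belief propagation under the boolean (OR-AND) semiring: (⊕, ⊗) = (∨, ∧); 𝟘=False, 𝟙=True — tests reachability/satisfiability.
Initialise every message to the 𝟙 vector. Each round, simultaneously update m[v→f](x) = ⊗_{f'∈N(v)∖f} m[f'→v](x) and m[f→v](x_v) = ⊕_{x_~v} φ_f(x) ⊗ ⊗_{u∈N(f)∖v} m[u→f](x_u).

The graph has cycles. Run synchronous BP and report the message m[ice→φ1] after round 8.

message @ round 8 = [F, F]

init: all messages = 𝟙 over 2 values
r1 m[φ0→ice] = [T, T]
r1 m[φ0→fog] = [T, T]
r1 m[φ1→ice] = [T, T]
r1 m[φ1→rain] = [T, T]
r1 m[φ2→ice] = [F, T]
r1 m[φ2→rain] = [T, F]
r1 m[ice→φ0] = [T, T]
r1 m[ice→φ1] = [T, T]
r1 m[ice→φ2] = [T, T]
r1 m[fog→φ0] = [T, T]
r1 m[rain→φ1] = [T, T]
r1 m[rain→φ2] = [T, T]
r2 m[φ0→ice] = [T, T]
r2 m[φ0→fog] = [T, T]
r2 m[φ1→ice] = [T, T]
r2 m[φ1→rain] = [T, T]
r2 m[φ2→ice] = [F, T]
r2 m[φ2→rain] = [T, F]
r2 m[ice→φ0] = [F, T]
r2 m[ice→φ1] = [F, T]
r2 m[ice→φ2] = [T, T]
r2 m[fog→φ0] = [T, T]
r2 m[rain→φ1] = [T, F]
r2 m[rain→φ2] = [T, T]
r3 m[φ0→ice] = [T, T]
r3 m[φ0→fog] = [F, T]
r3 m[φ1→ice] = [T, F]
r3 m[φ1→rain] = [F, T]
r3 m[φ2→ice] = [F, T]
r3 m[φ2→rain] = [T, F]
r3 m[ice→φ0] = [F, T]
r3 m[ice→φ1] = [F, T]
r3 m[ice→φ2] = [T, T]
r3 m[fog→φ0] = [T, T]
r3 m[rain→φ1] = [T, F]
r3 m[rain→φ2] = [T, T]
r4 m[φ0→ice] = [T, T]
r4 m[φ0→fog] = [F, T]
r4 m[φ1→ice] = [T, F]
r4 m[φ1→rain] = [F, T]
r4 m[φ2→ice] = [F, T]
r4 m[φ2→rain] = [T, F]
r4 m[ice→φ0] = [F, F]
r4 m[ice→φ1] = [F, T]
r4 m[ice→φ2] = [T, F]
r4 m[fog→φ0] = [T, T]
r4 m[rain→φ1] = [T, F]
r4 m[rain→φ2] = [F, T]
r5 m[φ0→ice] = [T, T]
r5 m[φ0→fog] = [F, F]
r5 m[φ1→ice] = [T, F]
r5 m[φ1→rain] = [F, T]
r5 m[φ2→ice] = [F, F]
r5 m[φ2→rain] = [F, F]
r5 m[ice→φ0] = [F, F]
r5 m[ice→φ1] = [F, T]
r5 m[ice→φ2] = [T, F]
r5 m[fog→φ0] = [T, T]
r5 m[rain→φ1] = [T, F]
r5 m[rain→φ2] = [F, T]
r6 m[φ0→ice] = [T, T]
r6 m[φ0→fog] = [F, F]
r6 m[φ1→ice] = [T, F]
r6 m[φ1→rain] = [F, T]
r6 m[φ2→ice] = [F, F]
r6 m[φ2→rain] = [F, F]
r6 m[ice→φ0] = [F, F]
r6 m[ice→φ1] = [F, F]
r6 m[ice→φ2] = [T, F]
r6 m[fog→φ0] = [T, T]
r6 m[rain→φ1] = [F, F]
r6 m[rain→φ2] = [F, T]
r7 m[φ0→ice] = [T, T]
r7 m[φ0→fog] = [F, F]
r7 m[φ1→ice] = [F, F]
r7 m[φ1→rain] = [F, F]
r7 m[φ2→ice] = [F, F]
r7 m[φ2→rain] = [F, F]
r7 m[ice→φ0] = [F, F]
r7 m[ice→φ1] = [F, F]
r7 m[ice→φ2] = [T, F]
r7 m[fog→φ0] = [T, T]
r7 m[rain→φ1] = [F, F]
r7 m[rain→φ2] = [F, T]
r8 m[φ0→ice] = [T, T]
r8 m[φ0→fog] = [F, F]
r8 m[φ1→ice] = [F, F]
r8 m[φ1→rain] = [F, F]
r8 m[φ2→ice] = [F, F]
r8 m[φ2→rain] = [F, F]
r8 m[ice→φ0] = [F, F]
r8 m[ice→φ1] = [F, F]
r8 m[ice→φ2] = [F, F]
r8 m[fog→φ0] = [T, T]
r8 m[rain→φ1] = [F, F]
r8 m[rain→φ2] = [F, F]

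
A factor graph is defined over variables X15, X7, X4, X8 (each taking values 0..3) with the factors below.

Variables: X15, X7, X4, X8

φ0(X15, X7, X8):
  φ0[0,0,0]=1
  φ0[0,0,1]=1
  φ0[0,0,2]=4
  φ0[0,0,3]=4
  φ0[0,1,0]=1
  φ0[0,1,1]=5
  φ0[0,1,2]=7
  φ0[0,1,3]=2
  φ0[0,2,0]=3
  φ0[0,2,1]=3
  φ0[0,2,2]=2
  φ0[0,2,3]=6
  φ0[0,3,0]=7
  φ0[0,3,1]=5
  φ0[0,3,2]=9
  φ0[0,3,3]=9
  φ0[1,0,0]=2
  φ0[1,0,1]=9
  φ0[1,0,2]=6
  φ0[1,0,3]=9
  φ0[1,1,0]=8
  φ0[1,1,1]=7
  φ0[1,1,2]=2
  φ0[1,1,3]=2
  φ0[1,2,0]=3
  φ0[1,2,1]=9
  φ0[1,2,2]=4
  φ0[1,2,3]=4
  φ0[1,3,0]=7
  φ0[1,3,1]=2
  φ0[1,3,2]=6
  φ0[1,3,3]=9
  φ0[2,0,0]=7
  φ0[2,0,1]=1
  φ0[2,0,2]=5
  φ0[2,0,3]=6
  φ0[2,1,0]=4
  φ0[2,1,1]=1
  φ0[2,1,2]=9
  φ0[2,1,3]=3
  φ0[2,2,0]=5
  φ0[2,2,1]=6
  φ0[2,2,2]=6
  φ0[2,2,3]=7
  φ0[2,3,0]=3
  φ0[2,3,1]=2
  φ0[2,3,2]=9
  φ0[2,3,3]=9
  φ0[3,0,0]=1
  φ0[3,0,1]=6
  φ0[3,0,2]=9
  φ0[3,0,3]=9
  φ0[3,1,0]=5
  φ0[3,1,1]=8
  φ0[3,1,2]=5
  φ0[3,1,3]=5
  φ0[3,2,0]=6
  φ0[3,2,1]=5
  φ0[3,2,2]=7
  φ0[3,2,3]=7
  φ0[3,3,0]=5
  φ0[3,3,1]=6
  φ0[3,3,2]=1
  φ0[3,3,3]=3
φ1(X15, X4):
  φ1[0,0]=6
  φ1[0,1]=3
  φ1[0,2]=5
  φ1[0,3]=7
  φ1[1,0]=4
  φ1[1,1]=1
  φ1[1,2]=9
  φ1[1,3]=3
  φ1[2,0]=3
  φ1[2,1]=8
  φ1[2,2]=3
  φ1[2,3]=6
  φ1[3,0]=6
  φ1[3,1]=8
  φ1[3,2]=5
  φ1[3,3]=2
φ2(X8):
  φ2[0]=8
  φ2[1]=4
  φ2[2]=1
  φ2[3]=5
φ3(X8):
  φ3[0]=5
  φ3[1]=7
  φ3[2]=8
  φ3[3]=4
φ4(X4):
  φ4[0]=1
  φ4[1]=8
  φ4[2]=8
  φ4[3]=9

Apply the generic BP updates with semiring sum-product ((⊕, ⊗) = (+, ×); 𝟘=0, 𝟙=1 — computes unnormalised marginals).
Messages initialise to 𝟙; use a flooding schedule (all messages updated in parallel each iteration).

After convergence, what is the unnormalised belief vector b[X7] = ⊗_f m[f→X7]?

init: all messages = 𝟙 over 4 values
r1 m[φ0→X15] = [69, 89, 83, 88]
r1 m[φ0→X7] = [80, 74, 83, 92]
r1 m[φ0→X8] = [68, 76, 91, 94]
r1 m[φ1→X15] = [21, 17, 20, 21]
r1 m[φ1→X4] = [19, 20, 22, 18]
r1 m[φ2→X8] = [8, 4, 1, 5]
r1 m[φ3→X8] = [5, 7, 8, 4]
r1 m[φ4→X4] = [1, 8, 8, 9]
r1 m[X15→φ0] = [1, 1, 1, 1]
r1 m[X15→φ1] = [1, 1, 1, 1]
r1 m[X7→φ0] = [1, 1, 1, 1]
r1 m[X4→φ1] = [1, 1, 1, 1]
r1 m[X4→φ4] = [1, 1, 1, 1]
r1 m[X8→φ0] = [1, 1, 1, 1]
r1 m[X8→φ2] = [1, 1, 1, 1]
r1 m[X8→φ3] = [1, 1, 1, 1]
r2 m[φ0→X15] = [69, 89, 83, 88]
r2 m[φ0→X7] = [80, 74, 83, 92]
r2 m[φ0→X8] = [68, 76, 91, 94]
r2 m[φ1→X15] = [21, 17, 20, 21]
r2 m[φ1→X4] = [19, 20, 22, 18]
r2 m[φ2→X8] = [8, 4, 1, 5]
r2 m[φ3→X8] = [5, 7, 8, 4]
r2 m[φ4→X4] = [1, 8, 8, 9]
r2 m[X15→φ0] = [21, 17, 20, 21]
r2 m[X15→φ1] = [69, 89, 83, 88]
r2 m[X7→φ0] = [1, 1, 1, 1]
r2 m[X4→φ1] = [1, 8, 8, 9]
r2 m[X4→φ4] = [19, 20, 22, 18]
r2 m[X8→φ0] = [40, 28, 8, 20]
r2 m[X8→φ2] = [340, 532, 728, 376]
r2 m[X8→φ3] = [544, 304, 91, 470]
r3 m[φ0→X15] = [1468, 2180, 1772, 2036]
r3 m[φ0→X7] = [32320, 33764, 38584, 41416]
r3 m[φ0→X8] = [1329, 1478, 1810, 1853]
r3 m[φ1→X15] = [133, 111, 145, 128]
r3 m[φ1→X4] = [1547, 1664, 1835, 1424]
r3 m[φ2→X8] = [8, 4, 1, 5]
r3 m[φ3→X8] = [5, 7, 8, 4]
r3 m[φ4→X4] = [1, 8, 8, 9]
r3 m[X15→φ0] = [21, 17, 20, 21]
r3 m[X15→φ1] = [69, 89, 83, 88]
r3 m[X7→φ0] = [1, 1, 1, 1]
r3 m[X4→φ1] = [1, 8, 8, 9]
r3 m[X4→φ4] = [19, 20, 22, 18]
r3 m[X8→φ0] = [40, 28, 8, 20]
r3 m[X8→φ2] = [340, 532, 728, 376]
r3 m[X8→φ3] = [544, 304, 91, 470]
r4 m[φ0→X15] = [1468, 2180, 1772, 2036]
r4 m[φ0→X7] = [32320, 33764, 38584, 41416]
r4 m[φ0→X8] = [1329, 1478, 1810, 1853]
r4 m[φ1→X15] = [133, 111, 145, 128]
r4 m[φ1→X4] = [1547, 1664, 1835, 1424]
r4 m[φ2→X8] = [8, 4, 1, 5]
r4 m[φ3→X8] = [5, 7, 8, 4]
r4 m[φ4→X4] = [1, 8, 8, 9]
r4 m[X15→φ0] = [133, 111, 145, 128]
r4 m[X15→φ1] = [1468, 2180, 1772, 2036]
r4 m[X7→φ0] = [1, 1, 1, 1]
r4 m[X4→φ1] = [1, 8, 8, 9]
r4 m[X4→φ4] = [1547, 1664, 1835, 1424]
r4 m[X8→φ0] = [40, 28, 8, 20]
r4 m[X8→φ2] = [6645, 10346, 14480, 7412]
r4 m[X8→φ3] = [10632, 5912, 1810, 9265]
r5 m[φ0→X15] = [1468, 2180, 1772, 2036]
r5 m[φ0→X7] = [212840, 218792, 253292, 269848]
r5 m[φ0→X8] = [8747, 9509, 11945, 12154]
r5 m[φ1→X15] = [133, 111, 145, 128]
r5 m[φ1→X4] = [35060, 37048, 42456, 31520]
r5 m[φ2→X8] = [8, 4, 1, 5]
r5 m[φ3→X8] = [5, 7, 8, 4]
r5 m[φ4→X4] = [1, 8, 8, 9]
r5 m[X15→φ0] = [133, 111, 145, 128]
r5 m[X15→φ1] = [1468, 2180, 1772, 2036]
r5 m[X7→φ0] = [1, 1, 1, 1]
r5 m[X4→φ1] = [1, 8, 8, 9]
r5 m[X4→φ4] = [1547, 1664, 1835, 1424]
r5 m[X8→φ0] = [40, 28, 8, 20]
r5 m[X8→φ2] = [6645, 10346, 14480, 7412]
r5 m[X8→φ3] = [10632, 5912, 1810, 9265]
r6 m[φ0→X15] = [1468, 2180, 1772, 2036]
r6 m[φ0→X7] = [212840, 218792, 253292, 269848]
r6 m[φ0→X8] = [8747, 9509, 11945, 12154]
r6 m[φ1→X15] = [133, 111, 145, 128]
r6 m[φ1→X4] = [35060, 37048, 42456, 31520]
r6 m[φ2→X8] = [8, 4, 1, 5]
r6 m[φ3→X8] = [5, 7, 8, 4]
r6 m[φ4→X4] = [1, 8, 8, 9]
r6 m[X15→φ0] = [133, 111, 145, 128]
r6 m[X15→φ1] = [1468, 2180, 1772, 2036]
r6 m[X7→φ0] = [1, 1, 1, 1]
r6 m[X4→φ1] = [1, 8, 8, 9]
r6 m[X4→φ4] = [35060, 37048, 42456, 31520]
r6 m[X8→φ0] = [40, 28, 8, 20]
r6 m[X8→φ2] = [43735, 66563, 95560, 48616]
r6 m[X8→φ3] = [69976, 38036, 11945, 60770]
r7 m[φ0→X15] = [1468, 2180, 1772, 2036]
r7 m[φ0→X7] = [212840, 218792, 253292, 269848]
r7 m[φ0→X8] = [8747, 9509, 11945, 12154]
r7 m[φ1→X15] = [133, 111, 145, 128]
r7 m[φ1→X4] = [35060, 37048, 42456, 31520]
r7 m[φ2→X8] = [8, 4, 1, 5]
r7 m[φ3→X8] = [5, 7, 8, 4]
r7 m[φ4→X4] = [1, 8, 8, 9]
r7 m[X15→φ0] = [133, 111, 145, 128]
r7 m[X15→φ1] = [1468, 2180, 1772, 2036]
r7 m[X7→φ0] = [1, 1, 1, 1]
r7 m[X4→φ1] = [1, 8, 8, 9]
r7 m[X4→φ4] = [35060, 37048, 42456, 31520]
r7 m[X8→φ0] = [40, 28, 8, 20]
r7 m[X8→φ2] = [43735, 66563, 95560, 48616]
r7 m[X8→φ3] = [69976, 38036, 11945, 60770]
fixed point reached at round 7
b[X7] = ⊗ incoming = [212840, 218792, 253292, 269848]

b[X7] = [212840, 218792, 253292, 269848]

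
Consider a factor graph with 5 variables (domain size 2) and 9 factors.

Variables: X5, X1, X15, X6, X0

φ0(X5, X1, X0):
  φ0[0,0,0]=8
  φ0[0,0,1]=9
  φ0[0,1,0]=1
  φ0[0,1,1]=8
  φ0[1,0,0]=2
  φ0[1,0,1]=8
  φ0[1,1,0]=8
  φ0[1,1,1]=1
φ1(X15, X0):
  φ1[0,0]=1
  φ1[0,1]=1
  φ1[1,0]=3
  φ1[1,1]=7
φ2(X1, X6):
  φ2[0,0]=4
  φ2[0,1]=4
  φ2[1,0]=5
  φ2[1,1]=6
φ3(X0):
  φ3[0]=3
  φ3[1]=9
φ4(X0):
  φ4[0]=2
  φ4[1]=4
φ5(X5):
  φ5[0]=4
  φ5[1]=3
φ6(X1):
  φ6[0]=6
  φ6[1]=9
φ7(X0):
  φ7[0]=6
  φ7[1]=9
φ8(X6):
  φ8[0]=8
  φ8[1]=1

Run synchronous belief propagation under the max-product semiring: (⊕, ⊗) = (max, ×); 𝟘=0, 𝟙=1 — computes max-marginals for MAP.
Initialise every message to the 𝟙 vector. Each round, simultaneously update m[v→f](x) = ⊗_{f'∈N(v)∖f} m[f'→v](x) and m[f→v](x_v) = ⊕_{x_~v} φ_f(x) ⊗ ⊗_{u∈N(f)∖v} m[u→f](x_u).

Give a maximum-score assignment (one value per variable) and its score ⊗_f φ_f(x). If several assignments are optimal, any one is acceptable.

init: all messages = 𝟙 over 2 values
r1 m[φ0→X5] = [9, 8]
r1 m[φ0→X1] = [9, 8]
r1 m[φ0→X0] = [8, 9]
r1 m[φ1→X15] = [1, 7]
r1 m[φ1→X0] = [3, 7]
r1 m[φ2→X1] = [4, 6]
r1 m[φ2→X6] = [5, 6]
r1 m[φ3→X0] = [3, 9]
r1 m[φ4→X0] = [2, 4]
r1 m[φ5→X5] = [4, 3]
r1 m[φ6→X1] = [6, 9]
r1 m[φ7→X0] = [6, 9]
r1 m[φ8→X6] = [8, 1]
r1 m[X5→φ0] = [1, 1]
r1 m[X5→φ5] = [1, 1]
r1 m[X1→φ0] = [1, 1]
r1 m[X1→φ2] = [1, 1]
r1 m[X1→φ6] = [1, 1]
r1 m[X15→φ1] = [1, 1]
r1 m[X6→φ2] = [1, 1]
r1 m[X6→φ8] = [1, 1]
r1 m[X0→φ0] = [1, 1]
r1 m[X0→φ1] = [1, 1]
r1 m[X0→φ3] = [1, 1]
r1 m[X0→φ4] = [1, 1]
r1 m[X0→φ7] = [1, 1]
r2 m[φ0→X5] = [9, 8]
r2 m[φ0→X1] = [9, 8]
r2 m[φ0→X0] = [8, 9]
r2 m[φ1→X15] = [1, 7]
r2 m[φ1→X0] = [3, 7]
r2 m[φ2→X1] = [4, 6]
r2 m[φ2→X6] = [5, 6]
r2 m[φ3→X0] = [3, 9]
r2 m[φ4→X0] = [2, 4]
r2 m[φ5→X5] = [4, 3]
r2 m[φ6→X1] = [6, 9]
r2 m[φ7→X0] = [6, 9]
r2 m[φ8→X6] = [8, 1]
r2 m[X5→φ0] = [4, 3]
r2 m[X5→φ5] = [9, 8]
r2 m[X1→φ0] = [24, 54]
r2 m[X1→φ2] = [54, 72]
r2 m[X1→φ6] = [36, 48]
r2 m[X15→φ1] = [1, 1]
r2 m[X6→φ2] = [8, 1]
r2 m[X6→φ8] = [5, 6]
r2 m[X0→φ0] = [108, 2268]
r2 m[X0→φ1] = [288, 2916]
r2 m[X0→φ3] = [288, 2268]
r2 m[X0→φ4] = [432, 5103]
r2 m[X0→φ7] = [144, 2268]
r3 m[φ0→X5] = [979776, 435456]
r3 m[φ0→X1] = [81648, 72576]
r3 m[φ0→X0] = [1296, 1728]
r3 m[φ1→X15] = [2916, 20412]
r3 m[φ1→X0] = [3, 7]
r3 m[φ2→X1] = [32, 40]
r3 m[φ2→X6] = [360, 432]
r3 m[φ3→X0] = [3, 9]
r3 m[φ4→X0] = [2, 4]
r3 m[φ5→X5] = [4, 3]
r3 m[φ6→X1] = [6, 9]
r3 m[φ7→X0] = [6, 9]
r3 m[φ8→X6] = [8, 1]
r3 m[X5→φ0] = [4, 3]
r3 m[X5→φ5] = [9, 8]
r3 m[X1→φ0] = [24, 54]
r3 m[X1→φ2] = [54, 72]
r3 m[X1→φ6] = [36, 48]
r3 m[X15→φ1] = [1, 1]
r3 m[X6→φ2] = [8, 1]
r3 m[X6→φ8] = [5, 6]
r3 m[X0→φ0] = [108, 2268]
r3 m[X0→φ1] = [288, 2916]
r3 m[X0→φ3] = [288, 2268]
r3 m[X0→φ4] = [432, 5103]
r3 m[X0→φ7] = [144, 2268]
r4 m[φ0→X5] = [979776, 435456]
r4 m[φ0→X1] = [81648, 72576]
r4 m[φ0→X0] = [1296, 1728]
r4 m[φ1→X15] = [2916, 20412]
r4 m[φ1→X0] = [3, 7]
r4 m[φ2→X1] = [32, 40]
r4 m[φ2→X6] = [360, 432]
r4 m[φ3→X0] = [3, 9]
r4 m[φ4→X0] = [2, 4]
r4 m[φ5→X5] = [4, 3]
r4 m[φ6→X1] = [6, 9]
r4 m[φ7→X0] = [6, 9]
r4 m[φ8→X6] = [8, 1]
r4 m[X5→φ0] = [4, 3]
r4 m[X5→φ5] = [979776, 435456]
r4 m[X1→φ0] = [192, 360]
r4 m[X1→φ2] = [489888, 653184]
r4 m[X1→φ6] = [2612736, 2903040]
r4 m[X15→φ1] = [1, 1]
r4 m[X6→φ2] = [8, 1]
r4 m[X6→φ8] = [360, 432]
r4 m[X0→φ0] = [108, 2268]
r4 m[X0→φ1] = [46656, 559872]
r4 m[X0→φ3] = [46656, 435456]
r4 m[X0→φ4] = [69984, 979776]
r4 m[X0→φ7] = [23328, 435456]
r5 m[φ0→X5] = [6531840, 3483648]
r5 m[φ0→X1] = [81648, 72576]
r5 m[φ0→X0] = [8640, 11520]
r5 m[φ1→X15] = [559872, 3919104]
r5 m[φ1→X0] = [3, 7]
r5 m[φ2→X1] = [32, 40]
r5 m[φ2→X6] = [3265920, 3919104]
r5 m[φ3→X0] = [3, 9]
r5 m[φ4→X0] = [2, 4]
r5 m[φ5→X5] = [4, 3]
r5 m[φ6→X1] = [6, 9]
r5 m[φ7→X0] = [6, 9]
r5 m[φ8→X6] = [8, 1]
r5 m[X5→φ0] = [4, 3]
r5 m[X5→φ5] = [979776, 435456]
r5 m[X1→φ0] = [192, 360]
r5 m[X1→φ2] = [489888, 653184]
r5 m[X1→φ6] = [2612736, 2903040]
r5 m[X15→φ1] = [1, 1]
r5 m[X6→φ2] = [8, 1]
r5 m[X6→φ8] = [360, 432]
r5 m[X0→φ0] = [108, 2268]
r5 m[X0→φ1] = [46656, 559872]
r5 m[X0→φ3] = [46656, 435456]
r5 m[X0→φ4] = [69984, 979776]
r5 m[X0→φ7] = [23328, 435456]
r6 m[φ0→X5] = [6531840, 3483648]
r6 m[φ0→X1] = [81648, 72576]
r6 m[φ0→X0] = [8640, 11520]
r6 m[φ1→X15] = [559872, 3919104]
r6 m[φ1→X0] = [3, 7]
r6 m[φ2→X1] = [32, 40]
r6 m[φ2→X6] = [3265920, 3919104]
r6 m[φ3→X0] = [3, 9]
r6 m[φ4→X0] = [2, 4]
r6 m[φ5→X5] = [4, 3]
r6 m[φ6→X1] = [6, 9]
r6 m[φ7→X0] = [6, 9]
r6 m[φ8→X6] = [8, 1]
r6 m[X5→φ0] = [4, 3]
r6 m[X5→φ5] = [6531840, 3483648]
r6 m[X1→φ0] = [192, 360]
r6 m[X1→φ2] = [489888, 653184]
r6 m[X1→φ6] = [2612736, 2903040]
r6 m[X15→φ1] = [1, 1]
r6 m[X6→φ2] = [8, 1]
r6 m[X6→φ8] = [3265920, 3919104]
r6 m[X0→φ0] = [108, 2268]
r6 m[X0→φ1] = [311040, 3732480]
r6 m[X0→φ3] = [311040, 2903040]
r6 m[X0→φ4] = [466560, 6531840]
r6 m[X0→φ7] = [155520, 2903040]
r7 m[φ0→X5] = [6531840, 3483648]
r7 m[φ0→X1] = [81648, 72576]
r7 m[φ0→X0] = [8640, 11520]
r7 m[φ1→X15] = [3732480, 26127360]
r7 m[φ1→X0] = [3, 7]
r7 m[φ2→X1] = [32, 40]
r7 m[φ2→X6] = [3265920, 3919104]
r7 m[φ3→X0] = [3, 9]
r7 m[φ4→X0] = [2, 4]
r7 m[φ5→X5] = [4, 3]
r7 m[φ6→X1] = [6, 9]
r7 m[φ7→X0] = [6, 9]
r7 m[φ8→X6] = [8, 1]
r7 m[X5→φ0] = [4, 3]
r7 m[X5→φ5] = [6531840, 3483648]
r7 m[X1→φ0] = [192, 360]
r7 m[X1→φ2] = [489888, 653184]
r7 m[X1→φ6] = [2612736, 2903040]
r7 m[X15→φ1] = [1, 1]
r7 m[X6→φ2] = [8, 1]
r7 m[X6→φ8] = [3265920, 3919104]
r7 m[X0→φ0] = [108, 2268]
r7 m[X0→φ1] = [311040, 3732480]
r7 m[X0→φ3] = [311040, 2903040]
r7 m[X0→φ4] = [466560, 6531840]
r7 m[X0→φ7] = [155520, 2903040]
r8 m[φ0→X5] = [6531840, 3483648]
r8 m[φ0→X1] = [81648, 72576]
r8 m[φ0→X0] = [8640, 11520]
r8 m[φ1→X15] = [3732480, 26127360]
r8 m[φ1→X0] = [3, 7]
r8 m[φ2→X1] = [32, 40]
r8 m[φ2→X6] = [3265920, 3919104]
r8 m[φ3→X0] = [3, 9]
r8 m[φ4→X0] = [2, 4]
r8 m[φ5→X5] = [4, 3]
r8 m[φ6→X1] = [6, 9]
r8 m[φ7→X0] = [6, 9]
r8 m[φ8→X6] = [8, 1]
r8 m[X5→φ0] = [4, 3]
r8 m[X5→φ5] = [6531840, 3483648]
r8 m[X1→φ0] = [192, 360]
r8 m[X1→φ2] = [489888, 653184]
r8 m[X1→φ6] = [2612736, 2903040]
r8 m[X15→φ1] = [1, 1]
r8 m[X6→φ2] = [8, 1]
r8 m[X6→φ8] = [3265920, 3919104]
r8 m[X0→φ0] = [108, 2268]
r8 m[X0→φ1] = [311040, 3732480]
r8 m[X0→φ3] = [311040, 2903040]
r8 m[X0→φ4] = [466560, 6531840]
r8 m[X0→φ7] = [155520, 2903040]
fixed point reached at round 8
traceback from X5: (X5=0, X1=1, X15=1, X6=0, X0=1), score=26127360

assignment: (X5=0, X1=1, X15=1, X6=0, X0=1); score = 26127360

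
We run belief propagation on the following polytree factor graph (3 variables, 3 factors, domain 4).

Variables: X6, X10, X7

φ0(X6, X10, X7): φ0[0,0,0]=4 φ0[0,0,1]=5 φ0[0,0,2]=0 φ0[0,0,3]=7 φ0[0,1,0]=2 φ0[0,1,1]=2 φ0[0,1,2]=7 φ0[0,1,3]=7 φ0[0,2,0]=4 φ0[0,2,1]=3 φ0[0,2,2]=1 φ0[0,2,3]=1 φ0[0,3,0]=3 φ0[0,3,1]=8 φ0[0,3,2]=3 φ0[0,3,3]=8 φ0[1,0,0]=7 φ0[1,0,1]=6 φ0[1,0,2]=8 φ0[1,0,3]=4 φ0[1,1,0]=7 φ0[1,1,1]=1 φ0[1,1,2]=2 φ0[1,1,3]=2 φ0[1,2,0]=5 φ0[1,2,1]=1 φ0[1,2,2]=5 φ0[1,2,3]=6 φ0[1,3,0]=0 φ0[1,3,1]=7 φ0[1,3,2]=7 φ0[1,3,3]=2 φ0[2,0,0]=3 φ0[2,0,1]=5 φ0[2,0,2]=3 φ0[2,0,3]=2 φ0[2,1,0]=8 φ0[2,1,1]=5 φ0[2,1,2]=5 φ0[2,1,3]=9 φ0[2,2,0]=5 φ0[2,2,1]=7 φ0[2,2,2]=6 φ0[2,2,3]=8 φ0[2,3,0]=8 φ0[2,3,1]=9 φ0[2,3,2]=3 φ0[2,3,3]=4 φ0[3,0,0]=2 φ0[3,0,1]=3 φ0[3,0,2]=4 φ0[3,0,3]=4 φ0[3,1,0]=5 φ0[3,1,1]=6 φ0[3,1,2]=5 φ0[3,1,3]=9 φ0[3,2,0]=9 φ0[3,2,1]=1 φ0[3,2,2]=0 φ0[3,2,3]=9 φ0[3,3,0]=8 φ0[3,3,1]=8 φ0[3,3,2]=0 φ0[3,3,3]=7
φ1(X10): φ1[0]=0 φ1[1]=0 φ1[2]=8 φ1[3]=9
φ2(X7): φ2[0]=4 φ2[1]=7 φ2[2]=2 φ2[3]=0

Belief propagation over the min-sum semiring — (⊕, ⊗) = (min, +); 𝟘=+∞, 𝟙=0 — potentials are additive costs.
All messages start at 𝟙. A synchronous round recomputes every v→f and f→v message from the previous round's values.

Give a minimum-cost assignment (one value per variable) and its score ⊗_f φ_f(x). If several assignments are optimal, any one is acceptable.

assignment: (X6=0, X10=0, X7=2); score = 2

init: all messages = 𝟙 over 4 values
r1 m[φ0→X6] = [0, 0, 2, 0]
r1 m[φ0→X10] = [0, 1, 0, 0]
r1 m[φ0→X7] = [0, 1, 0, 1]
r1 m[φ1→X10] = [0, 0, 8, 9]
r1 m[φ2→X7] = [4, 7, 2, 0]
r1 m[X6→φ0] = [0, 0, 0, 0]
r1 m[X10→φ0] = [0, 0, 0, 0]
r1 m[X10→φ1] = [0, 0, 0, 0]
r1 m[X7→φ0] = [0, 0, 0, 0]
r1 m[X7→φ2] = [0, 0, 0, 0]
r2 m[φ0→X6] = [0, 0, 2, 0]
r2 m[φ0→X10] = [0, 1, 0, 0]
r2 m[φ0→X7] = [0, 1, 0, 1]
r2 m[φ1→X10] = [0, 0, 8, 9]
r2 m[φ2→X7] = [4, 7, 2, 0]
r2 m[X6→φ0] = [0, 0, 0, 0]
r2 m[X10→φ0] = [0, 0, 8, 9]
r2 m[X10→φ1] = [0, 1, 0, 0]
r2 m[X7→φ0] = [4, 7, 2, 0]
r2 m[X7→φ2] = [0, 1, 0, 1]
r3 m[φ0→X6] = [2, 2, 2, 4]
r3 m[φ0→X10] = [2, 2, 1, 2]
r3 m[φ0→X7] = [2, 1, 0, 2]
r3 m[φ1→X10] = [0, 0, 8, 9]
r3 m[φ2→X7] = [4, 7, 2, 0]
r3 m[X6→φ0] = [0, 0, 0, 0]
r3 m[X10→φ0] = [0, 0, 8, 9]
r3 m[X10→φ1] = [0, 1, 0, 0]
r3 m[X7→φ0] = [4, 7, 2, 0]
r3 m[X7→φ2] = [0, 1, 0, 1]
r4 m[φ0→X6] = [2, 2, 2, 4]
r4 m[φ0→X10] = [2, 2, 1, 2]
r4 m[φ0→X7] = [2, 1, 0, 2]
r4 m[φ1→X10] = [0, 0, 8, 9]
r4 m[φ2→X7] = [4, 7, 2, 0]
r4 m[X6→φ0] = [0, 0, 0, 0]
r4 m[X10→φ0] = [0, 0, 8, 9]
r4 m[X10→φ1] = [2, 2, 1, 2]
r4 m[X7→φ0] = [4, 7, 2, 0]
r4 m[X7→φ2] = [2, 1, 0, 2]
r5 m[φ0→X6] = [2, 2, 2, 4]
r5 m[φ0→X10] = [2, 2, 1, 2]
r5 m[φ0→X7] = [2, 1, 0, 2]
r5 m[φ1→X10] = [0, 0, 8, 9]
r5 m[φ2→X7] = [4, 7, 2, 0]
r5 m[X6→φ0] = [0, 0, 0, 0]
r5 m[X10→φ0] = [0, 0, 8, 9]
r5 m[X10→φ1] = [2, 2, 1, 2]
r5 m[X7→φ0] = [4, 7, 2, 0]
r5 m[X7→φ2] = [2, 1, 0, 2]
fixed point reached at round 5
traceback from X6: (X6=0, X10=0, X7=2), score=2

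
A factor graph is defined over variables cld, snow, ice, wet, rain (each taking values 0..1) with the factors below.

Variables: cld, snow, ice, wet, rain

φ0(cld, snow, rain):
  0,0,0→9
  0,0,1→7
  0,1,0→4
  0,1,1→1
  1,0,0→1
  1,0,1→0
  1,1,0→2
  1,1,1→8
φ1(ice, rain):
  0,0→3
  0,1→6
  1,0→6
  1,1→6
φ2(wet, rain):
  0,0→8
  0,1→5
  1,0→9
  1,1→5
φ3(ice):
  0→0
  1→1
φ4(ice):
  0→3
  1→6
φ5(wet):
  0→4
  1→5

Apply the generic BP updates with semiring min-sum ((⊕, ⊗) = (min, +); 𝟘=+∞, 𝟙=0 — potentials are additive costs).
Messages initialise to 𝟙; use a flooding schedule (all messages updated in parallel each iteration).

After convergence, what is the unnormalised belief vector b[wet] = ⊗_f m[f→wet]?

init: all messages = 𝟙 over 2 values
r1 m[φ0→cld] = [1, 0]
r1 m[φ0→snow] = [0, 1]
r1 m[φ0→rain] = [1, 0]
r1 m[φ1→ice] = [3, 6]
r1 m[φ1→rain] = [3, 6]
r1 m[φ2→wet] = [5, 5]
r1 m[φ2→rain] = [8, 5]
r1 m[φ3→ice] = [0, 1]
r1 m[φ4→ice] = [3, 6]
r1 m[φ5→wet] = [4, 5]
r1 m[cld→φ0] = [0, 0]
r1 m[snow→φ0] = [0, 0]
r1 m[ice→φ1] = [0, 0]
r1 m[ice→φ3] = [0, 0]
r1 m[ice→φ4] = [0, 0]
r1 m[wet→φ2] = [0, 0]
r1 m[wet→φ5] = [0, 0]
r1 m[rain→φ0] = [0, 0]
r1 m[rain→φ1] = [0, 0]
r1 m[rain→φ2] = [0, 0]
r2 m[φ0→cld] = [1, 0]
r2 m[φ0→snow] = [0, 1]
r2 m[φ0→rain] = [1, 0]
r2 m[φ1→ice] = [3, 6]
r2 m[φ1→rain] = [3, 6]
r2 m[φ2→wet] = [5, 5]
r2 m[φ2→rain] = [8, 5]
r2 m[φ3→ice] = [0, 1]
r2 m[φ4→ice] = [3, 6]
r2 m[φ5→wet] = [4, 5]
r2 m[cld→φ0] = [0, 0]
r2 m[snow→φ0] = [0, 0]
r2 m[ice→φ1] = [3, 7]
r2 m[ice→φ3] = [6, 12]
r2 m[ice→φ4] = [3, 7]
r2 m[wet→φ2] = [4, 5]
r2 m[wet→φ5] = [5, 5]
r2 m[rain→φ0] = [11, 11]
r2 m[rain→φ1] = [9, 5]
r2 m[rain→φ2] = [4, 6]
r3 m[φ0→cld] = [12, 11]
r3 m[φ0→snow] = [11, 12]
r3 m[φ0→rain] = [1, 0]
r3 m[φ1→ice] = [11, 11]
r3 m[φ1→rain] = [6, 9]
r3 m[φ2→wet] = [11, 11]
r3 m[φ2→rain] = [12, 9]
r3 m[φ3→ice] = [0, 1]
r3 m[φ4→ice] = [3, 6]
r3 m[φ5→wet] = [4, 5]
r3 m[cld→φ0] = [0, 0]
r3 m[snow→φ0] = [0, 0]
r3 m[ice→φ1] = [3, 7]
r3 m[ice→φ3] = [6, 12]
r3 m[ice→φ4] = [3, 7]
r3 m[wet→φ2] = [4, 5]
r3 m[wet→φ5] = [5, 5]
r3 m[rain→φ0] = [11, 11]
r3 m[rain→φ1] = [9, 5]
r3 m[rain→φ2] = [4, 6]
r4 m[φ0→cld] = [12, 11]
r4 m[φ0→snow] = [11, 12]
r4 m[φ0→rain] = [1, 0]
r4 m[φ1→ice] = [11, 11]
r4 m[φ1→rain] = [6, 9]
r4 m[φ2→wet] = [11, 11]
r4 m[φ2→rain] = [12, 9]
r4 m[φ3→ice] = [0, 1]
r4 m[φ4→ice] = [3, 6]
r4 m[φ5→wet] = [4, 5]
r4 m[cld→φ0] = [0, 0]
r4 m[snow→φ0] = [0, 0]
r4 m[ice→φ1] = [3, 7]
r4 m[ice→φ3] = [14, 17]
r4 m[ice→φ4] = [11, 12]
r4 m[wet→φ2] = [4, 5]
r4 m[wet→φ5] = [11, 11]
r4 m[rain→φ0] = [18, 18]
r4 m[rain→φ1] = [13, 9]
r4 m[rain→φ2] = [7, 9]
r5 m[φ0→cld] = [19, 18]
r5 m[φ0→snow] = [18, 19]
r5 m[φ0→rain] = [1, 0]
r5 m[φ1→ice] = [15, 15]
r5 m[φ1→rain] = [6, 9]
r5 m[φ2→wet] = [14, 14]
r5 m[φ2→rain] = [12, 9]
r5 m[φ3→ice] = [0, 1]
r5 m[φ4→ice] = [3, 6]
r5 m[φ5→wet] = [4, 5]
r5 m[cld→φ0] = [0, 0]
r5 m[snow→φ0] = [0, 0]
r5 m[ice→φ1] = [3, 7]
r5 m[ice→φ3] = [14, 17]
r5 m[ice→φ4] = [11, 12]
r5 m[wet→φ2] = [4, 5]
r5 m[wet→φ5] = [11, 11]
r5 m[rain→φ0] = [18, 18]
r5 m[rain→φ1] = [13, 9]
r5 m[rain→φ2] = [7, 9]
r6 m[φ0→cld] = [19, 18]
r6 m[φ0→snow] = [18, 19]
r6 m[φ0→rain] = [1, 0]
r6 m[φ1→ice] = [15, 15]
r6 m[φ1→rain] = [6, 9]
r6 m[φ2→wet] = [14, 14]
r6 m[φ2→rain] = [12, 9]
r6 m[φ3→ice] = [0, 1]
r6 m[φ4→ice] = [3, 6]
r6 m[φ5→wet] = [4, 5]
r6 m[cld→φ0] = [0, 0]
r6 m[snow→φ0] = [0, 0]
r6 m[ice→φ1] = [3, 7]
r6 m[ice→φ3] = [18, 21]
r6 m[ice→φ4] = [15, 16]
r6 m[wet→φ2] = [4, 5]
r6 m[wet→φ5] = [14, 14]
r6 m[rain→φ0] = [18, 18]
r6 m[rain→φ1] = [13, 9]
r6 m[rain→φ2] = [7, 9]
r7 m[φ0→cld] = [19, 18]
r7 m[φ0→snow] = [18, 19]
r7 m[φ0→rain] = [1, 0]
r7 m[φ1→ice] = [15, 15]
r7 m[φ1→rain] = [6, 9]
r7 m[φ2→wet] = [14, 14]
r7 m[φ2→rain] = [12, 9]
r7 m[φ3→ice] = [0, 1]
r7 m[φ4→ice] = [3, 6]
r7 m[φ5→wet] = [4, 5]
r7 m[cld→φ0] = [0, 0]
r7 m[snow→φ0] = [0, 0]
r7 m[ice→φ1] = [3, 7]
r7 m[ice→φ3] = [18, 21]
r7 m[ice→φ4] = [15, 16]
r7 m[wet→φ2] = [4, 5]
r7 m[wet→φ5] = [14, 14]
r7 m[rain→φ0] = [18, 18]
r7 m[rain→φ1] = [13, 9]
r7 m[rain→φ2] = [7, 9]
fixed point reached at round 7
b[wet] = ⊗ incoming = [18, 19]

b[wet] = [18, 19]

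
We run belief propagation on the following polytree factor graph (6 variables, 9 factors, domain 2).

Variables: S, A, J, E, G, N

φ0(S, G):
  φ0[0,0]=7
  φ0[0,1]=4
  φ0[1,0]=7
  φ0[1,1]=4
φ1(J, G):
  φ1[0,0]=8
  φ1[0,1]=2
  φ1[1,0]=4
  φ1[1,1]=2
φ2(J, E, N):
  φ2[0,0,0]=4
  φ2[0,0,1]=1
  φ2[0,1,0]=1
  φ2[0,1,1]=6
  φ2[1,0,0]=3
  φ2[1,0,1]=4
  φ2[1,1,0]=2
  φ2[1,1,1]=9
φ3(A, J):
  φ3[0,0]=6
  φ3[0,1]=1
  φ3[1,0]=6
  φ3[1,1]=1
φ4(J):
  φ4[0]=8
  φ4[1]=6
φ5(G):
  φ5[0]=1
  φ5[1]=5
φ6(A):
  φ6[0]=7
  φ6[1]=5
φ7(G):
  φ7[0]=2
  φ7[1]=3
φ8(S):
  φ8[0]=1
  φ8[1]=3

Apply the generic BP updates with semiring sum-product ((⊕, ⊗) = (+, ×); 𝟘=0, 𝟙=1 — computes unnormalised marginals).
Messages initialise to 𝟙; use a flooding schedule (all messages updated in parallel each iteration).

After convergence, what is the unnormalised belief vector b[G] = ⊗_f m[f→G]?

b[G] = [3386880, 3939840]

init: all messages = 𝟙 over 2 values
r1 m[φ0→S] = [11, 11]
r1 m[φ0→G] = [14, 8]
r1 m[φ1→J] = [10, 6]
r1 m[φ1→G] = [12, 4]
r1 m[φ2→J] = [12, 18]
r1 m[φ2→E] = [12, 18]
r1 m[φ2→N] = [10, 20]
r1 m[φ3→A] = [7, 7]
r1 m[φ3→J] = [12, 2]
r1 m[φ4→J] = [8, 6]
r1 m[φ5→G] = [1, 5]
r1 m[φ6→A] = [7, 5]
r1 m[φ7→G] = [2, 3]
r1 m[φ8→S] = [1, 3]
r1 m[S→φ0] = [1, 1]
r1 m[S→φ8] = [1, 1]
r1 m[A→φ3] = [1, 1]
r1 m[A→φ6] = [1, 1]
r1 m[J→φ1] = [1, 1]
r1 m[J→φ2] = [1, 1]
r1 m[J→φ3] = [1, 1]
r1 m[J→φ4] = [1, 1]
r1 m[E→φ2] = [1, 1]
r1 m[G→φ0] = [1, 1]
r1 m[G→φ1] = [1, 1]
r1 m[G→φ5] = [1, 1]
r1 m[G→φ7] = [1, 1]
r1 m[N→φ2] = [1, 1]
r2 m[φ0→S] = [11, 11]
r2 m[φ0→G] = [14, 8]
r2 m[φ1→J] = [10, 6]
r2 m[φ1→G] = [12, 4]
r2 m[φ2→J] = [12, 18]
r2 m[φ2→E] = [12, 18]
r2 m[φ2→N] = [10, 20]
r2 m[φ3→A] = [7, 7]
r2 m[φ3→J] = [12, 2]
r2 m[φ4→J] = [8, 6]
r2 m[φ5→G] = [1, 5]
r2 m[φ6→A] = [7, 5]
r2 m[φ7→G] = [2, 3]
r2 m[φ8→S] = [1, 3]
r2 m[S→φ0] = [1, 3]
r2 m[S→φ8] = [11, 11]
r2 m[A→φ3] = [7, 5]
r2 m[A→φ6] = [7, 7]
r2 m[J→φ1] = [1152, 216]
r2 m[J→φ2] = [960, 72]
r2 m[J→φ3] = [960, 648]
r2 m[J→φ4] = [1440, 216]
r2 m[E→φ2] = [1, 1]
r2 m[G→φ0] = [24, 60]
r2 m[G→φ1] = [28, 120]
r2 m[G→φ5] = [336, 96]
r2 m[G→φ7] = [168, 160]
r2 m[N→φ2] = [1, 1]
r3 m[φ0→S] = [408, 408]
r3 m[φ0→G] = [28, 16]
r3 m[φ1→J] = [464, 352]
r3 m[φ1→G] = [10080, 2736]
r3 m[φ2→J] = [12, 18]
r3 m[φ2→E] = [5304, 7512]
r3 m[φ2→N] = [5160, 7656]
r3 m[φ3→A] = [6408, 6408]
r3 m[φ3→J] = [72, 12]
r3 m[φ4→J] = [8, 6]
r3 m[φ5→G] = [1, 5]
r3 m[φ6→A] = [7, 5]
r3 m[φ7→G] = [2, 3]
r3 m[φ8→S] = [1, 3]
r3 m[S→φ0] = [1, 3]
r3 m[S→φ8] = [11, 11]
r3 m[A→φ3] = [7, 5]
r3 m[A→φ6] = [7, 7]
r3 m[J→φ1] = [1152, 216]
r3 m[J→φ2] = [960, 72]
r3 m[J→φ3] = [960, 648]
r3 m[J→φ4] = [1440, 216]
r3 m[E→φ2] = [1, 1]
r3 m[G→φ0] = [24, 60]
r3 m[G→φ1] = [28, 120]
r3 m[G→φ5] = [336, 96]
r3 m[G→φ7] = [168, 160]
r3 m[N→φ2] = [1, 1]
r4 m[φ0→S] = [408, 408]
r4 m[φ0→G] = [28, 16]
r4 m[φ1→J] = [464, 352]
r4 m[φ1→G] = [10080, 2736]
r4 m[φ2→J] = [12, 18]
r4 m[φ2→E] = [5304, 7512]
r4 m[φ2→N] = [5160, 7656]
r4 m[φ3→A] = [6408, 6408]
r4 m[φ3→J] = [72, 12]
r4 m[φ4→J] = [8, 6]
r4 m[φ5→G] = [1, 5]
r4 m[φ6→A] = [7, 5]
r4 m[φ7→G] = [2, 3]
r4 m[φ8→S] = [1, 3]
r4 m[S→φ0] = [1, 3]
r4 m[S→φ8] = [408, 408]
r4 m[A→φ3] = [7, 5]
r4 m[A→φ6] = [6408, 6408]
r4 m[J→φ1] = [6912, 1296]
r4 m[J→φ2] = [267264, 25344]
r4 m[J→φ3] = [44544, 38016]
r4 m[J→φ4] = [400896, 76032]
r4 m[E→φ2] = [1, 1]
r4 m[G→φ0] = [20160, 41040]
r4 m[G→φ1] = [56, 240]
r4 m[G→φ5] = [564480, 131328]
r4 m[G→φ7] = [282240, 218880]
r4 m[N→φ2] = [1, 1]
r5 m[φ0→S] = [305280, 305280]
r5 m[φ0→G] = [28, 16]
r5 m[φ1→J] = [928, 704]
r5 m[φ1→G] = [60480, 16416]
r5 m[φ2→J] = [12, 18]
r5 m[φ2→E] = [1513728, 2149632]
r5 m[φ2→N] = [1463040, 2200320]
r5 m[φ3→A] = [305280, 305280]
r5 m[φ3→J] = [72, 12]
r5 m[φ4→J] = [8, 6]
r5 m[φ5→G] = [1, 5]
r5 m[φ6→A] = [7, 5]
r5 m[φ7→G] = [2, 3]
r5 m[φ8→S] = [1, 3]
r5 m[S→φ0] = [1, 3]
r5 m[S→φ8] = [408, 408]
r5 m[A→φ3] = [7, 5]
r5 m[A→φ6] = [6408, 6408]
r5 m[J→φ1] = [6912, 1296]
r5 m[J→φ2] = [267264, 25344]
r5 m[J→φ3] = [44544, 38016]
r5 m[J→φ4] = [400896, 76032]
r5 m[E→φ2] = [1, 1]
r5 m[G→φ0] = [20160, 41040]
r5 m[G→φ1] = [56, 240]
r5 m[G→φ5] = [564480, 131328]
r5 m[G→φ7] = [282240, 218880]
r5 m[N→φ2] = [1, 1]
r6 m[φ0→S] = [305280, 305280]
r6 m[φ0→G] = [28, 16]
r6 m[φ1→J] = [928, 704]
r6 m[φ1→G] = [60480, 16416]
r6 m[φ2→J] = [12, 18]
r6 m[φ2→E] = [1513728, 2149632]
r6 m[φ2→N] = [1463040, 2200320]
r6 m[φ3→A] = [305280, 305280]
r6 m[φ3→J] = [72, 12]
r6 m[φ4→J] = [8, 6]
r6 m[φ5→G] = [1, 5]
r6 m[φ6→A] = [7, 5]
r6 m[φ7→G] = [2, 3]
r6 m[φ8→S] = [1, 3]
r6 m[S→φ0] = [1, 3]
r6 m[S→φ8] = [305280, 305280]
r6 m[A→φ3] = [7, 5]
r6 m[A→φ6] = [305280, 305280]
r6 m[J→φ1] = [6912, 1296]
r6 m[J→φ2] = [534528, 50688]
r6 m[J→φ3] = [89088, 76032]
r6 m[J→φ4] = [801792, 152064]
r6 m[E→φ2] = [1, 1]
r6 m[G→φ0] = [120960, 246240]
r6 m[G→φ1] = [56, 240]
r6 m[G→φ5] = [3386880, 787968]
r6 m[G→φ7] = [1693440, 1313280]
r6 m[N→φ2] = [1, 1]
r7 m[φ0→S] = [1831680, 1831680]
r7 m[φ0→G] = [28, 16]
r7 m[φ1→J] = [928, 704]
r7 m[φ1→G] = [60480, 16416]
r7 m[φ2→J] = [12, 18]
r7 m[φ2→E] = [3027456, 4299264]
r7 m[φ2→N] = [2926080, 4400640]
r7 m[φ3→A] = [610560, 610560]
r7 m[φ3→J] = [72, 12]
r7 m[φ4→J] = [8, 6]
r7 m[φ5→G] = [1, 5]
r7 m[φ6→A] = [7, 5]
r7 m[φ7→G] = [2, 3]
r7 m[φ8→S] = [1, 3]
r7 m[S→φ0] = [1, 3]
r7 m[S→φ8] = [305280, 305280]
r7 m[A→φ3] = [7, 5]
r7 m[A→φ6] = [305280, 305280]
r7 m[J→φ1] = [6912, 1296]
r7 m[J→φ2] = [534528, 50688]
r7 m[J→φ3] = [89088, 76032]
r7 m[J→φ4] = [801792, 152064]
r7 m[E→φ2] = [1, 1]
r7 m[G→φ0] = [120960, 246240]
r7 m[G→φ1] = [56, 240]
r7 m[G→φ5] = [3386880, 787968]
r7 m[G→φ7] = [1693440, 1313280]
r7 m[N→φ2] = [1, 1]
r8 m[φ0→S] = [1831680, 1831680]
r8 m[φ0→G] = [28, 16]
r8 m[φ1→J] = [928, 704]
r8 m[φ1→G] = [60480, 16416]
r8 m[φ2→J] = [12, 18]
r8 m[φ2→E] = [3027456, 4299264]
r8 m[φ2→N] = [2926080, 4400640]
r8 m[φ3→A] = [610560, 610560]
r8 m[φ3→J] = [72, 12]
r8 m[φ4→J] = [8, 6]
r8 m[φ5→G] = [1, 5]
r8 m[φ6→A] = [7, 5]
r8 m[φ7→G] = [2, 3]
r8 m[φ8→S] = [1, 3]
r8 m[S→φ0] = [1, 3]
r8 m[S→φ8] = [1831680, 1831680]
r8 m[A→φ3] = [7, 5]
r8 m[A→φ6] = [610560, 610560]
r8 m[J→φ1] = [6912, 1296]
r8 m[J→φ2] = [534528, 50688]
r8 m[J→φ3] = [89088, 76032]
r8 m[J→φ4] = [801792, 152064]
r8 m[E→φ2] = [1, 1]
r8 m[G→φ0] = [120960, 246240]
r8 m[G→φ1] = [56, 240]
r8 m[G→φ5] = [3386880, 787968]
r8 m[G→φ7] = [1693440, 1313280]
r8 m[N→φ2] = [1, 1]
r9 m[φ0→S] = [1831680, 1831680]
r9 m[φ0→G] = [28, 16]
r9 m[φ1→J] = [928, 704]
r9 m[φ1→G] = [60480, 16416]
r9 m[φ2→J] = [12, 18]
r9 m[φ2→E] = [3027456, 4299264]
r9 m[φ2→N] = [2926080, 4400640]
r9 m[φ3→A] = [610560, 610560]
r9 m[φ3→J] = [72, 12]
r9 m[φ4→J] = [8, 6]
r9 m[φ5→G] = [1, 5]
r9 m[φ6→A] = [7, 5]
r9 m[φ7→G] = [2, 3]
r9 m[φ8→S] = [1, 3]
r9 m[S→φ0] = [1, 3]
r9 m[S→φ8] = [1831680, 1831680]
r9 m[A→φ3] = [7, 5]
r9 m[A→φ6] = [610560, 610560]
r9 m[J→φ1] = [6912, 1296]
r9 m[J→φ2] = [534528, 50688]
r9 m[J→φ3] = [89088, 76032]
r9 m[J→φ4] = [801792, 152064]
r9 m[E→φ2] = [1, 1]
r9 m[G→φ0] = [120960, 246240]
r9 m[G→φ1] = [56, 240]
r9 m[G→φ5] = [3386880, 787968]
r9 m[G→φ7] = [1693440, 1313280]
r9 m[N→φ2] = [1, 1]
fixed point reached at round 9
b[G] = ⊗ incoming = [3386880, 3939840]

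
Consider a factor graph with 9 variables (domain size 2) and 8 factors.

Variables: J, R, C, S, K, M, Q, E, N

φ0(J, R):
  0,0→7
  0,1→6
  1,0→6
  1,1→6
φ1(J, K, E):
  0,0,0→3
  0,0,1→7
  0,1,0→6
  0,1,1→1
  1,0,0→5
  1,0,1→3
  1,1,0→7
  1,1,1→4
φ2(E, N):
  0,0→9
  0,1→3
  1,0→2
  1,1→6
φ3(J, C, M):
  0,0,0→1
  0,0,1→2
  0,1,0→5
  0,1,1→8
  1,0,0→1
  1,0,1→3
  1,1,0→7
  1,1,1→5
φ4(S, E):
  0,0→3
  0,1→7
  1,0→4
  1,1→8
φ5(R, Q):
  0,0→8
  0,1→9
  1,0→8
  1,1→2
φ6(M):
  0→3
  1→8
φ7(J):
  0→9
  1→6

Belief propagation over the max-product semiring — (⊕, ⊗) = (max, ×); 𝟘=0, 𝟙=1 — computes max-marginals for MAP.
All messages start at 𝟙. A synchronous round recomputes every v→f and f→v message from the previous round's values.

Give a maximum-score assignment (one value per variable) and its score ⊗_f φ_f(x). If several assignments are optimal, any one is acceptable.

init: all messages = 𝟙 over 2 values
r1 m[φ0→J] = [7, 6]
r1 m[φ0→R] = [7, 6]
r1 m[φ1→J] = [7, 7]
r1 m[φ1→K] = [7, 7]
r1 m[φ1→E] = [7, 7]
r1 m[φ2→E] = [9, 6]
r1 m[φ2→N] = [9, 6]
r1 m[φ3→J] = [8, 7]
r1 m[φ3→C] = [3, 8]
r1 m[φ3→M] = [7, 8]
r1 m[φ4→S] = [7, 8]
r1 m[φ4→E] = [4, 8]
r1 m[φ5→R] = [9, 8]
r1 m[φ5→Q] = [8, 9]
r1 m[φ6→M] = [3, 8]
r1 m[φ7→J] = [9, 6]
r1 m[J→φ0] = [1, 1]
r1 m[J→φ1] = [1, 1]
r1 m[J→φ3] = [1, 1]
r1 m[J→φ7] = [1, 1]
r1 m[R→φ0] = [1, 1]
r1 m[R→φ5] = [1, 1]
r1 m[C→φ3] = [1, 1]
r1 m[S→φ4] = [1, 1]
r1 m[K→φ1] = [1, 1]
r1 m[M→φ3] = [1, 1]
r1 m[M→φ6] = [1, 1]
r1 m[Q→φ5] = [1, 1]
r1 m[E→φ1] = [1, 1]
r1 m[E→φ2] = [1, 1]
r1 m[E→φ4] = [1, 1]
r1 m[N→φ2] = [1, 1]
r2 m[φ0→J] = [7, 6]
r2 m[φ0→R] = [7, 6]
r2 m[φ1→J] = [7, 7]
r2 m[φ1→K] = [7, 7]
r2 m[φ1→E] = [7, 7]
r2 m[φ2→E] = [9, 6]
r2 m[φ2→N] = [9, 6]
r2 m[φ3→J] = [8, 7]
r2 m[φ3→C] = [3, 8]
r2 m[φ3→M] = [7, 8]
r2 m[φ4→S] = [7, 8]
r2 m[φ4→E] = [4, 8]
r2 m[φ5→R] = [9, 8]
r2 m[φ5→Q] = [8, 9]
r2 m[φ6→M] = [3, 8]
r2 m[φ7→J] = [9, 6]
r2 m[J→φ0] = [504, 294]
r2 m[J→φ1] = [504, 252]
r2 m[J→φ3] = [441, 252]
r2 m[J→φ7] = [392, 294]
r2 m[R→φ0] = [9, 8]
r2 m[R→φ5] = [7, 6]
r2 m[C→φ3] = [1, 1]
r2 m[S→φ4] = [1, 1]
r2 m[K→φ1] = [1, 1]
r2 m[M→φ3] = [3, 8]
r2 m[M→φ6] = [7, 8]
r2 m[Q→φ5] = [1, 1]
r2 m[E→φ1] = [36, 48]
r2 m[E→φ2] = [28, 56]
r2 m[E→φ4] = [63, 42]
r2 m[N→φ2] = [1, 1]
r3 m[φ0→J] = [63, 54]
r3 m[φ0→R] = [3528, 3024]
r3 m[φ1→J] = [336, 252]
r3 m[φ1→K] = [169344, 108864]
r3 m[φ1→E] = [3024, 3528]
r3 m[φ2→E] = [9, 6]
r3 m[φ2→N] = [252, 336]
r3 m[φ3→J] = [64, 40]
r3 m[φ3→C] = [7056, 28224]
r3 m[φ3→M] = [2205, 3528]
r3 m[φ4→S] = [294, 336]
r3 m[φ4→E] = [4, 8]
r3 m[φ5→R] = [9, 8]
r3 m[φ5→Q] = [56, 63]
r3 m[φ6→M] = [3, 8]
r3 m[φ7→J] = [9, 6]
r3 m[J→φ0] = [504, 294]
r3 m[J→φ1] = [504, 252]
r3 m[J→φ3] = [441, 252]
r3 m[J→φ7] = [392, 294]
r3 m[R→φ0] = [9, 8]
r3 m[R→φ5] = [7, 6]
r3 m[C→φ3] = [1, 1]
r3 m[S→φ4] = [1, 1]
r3 m[K→φ1] = [1, 1]
r3 m[M→φ3] = [3, 8]
r3 m[M→φ6] = [7, 8]
r3 m[Q→φ5] = [1, 1]
r3 m[E→φ1] = [36, 48]
r3 m[E→φ2] = [28, 56]
r3 m[E→φ4] = [63, 42]
r3 m[N→φ2] = [1, 1]
r4 m[φ0→J] = [63, 54]
r4 m[φ0→R] = [3528, 3024]
r4 m[φ1→J] = [336, 252]
r4 m[φ1→K] = [169344, 108864]
r4 m[φ1→E] = [3024, 3528]
r4 m[φ2→E] = [9, 6]
r4 m[φ2→N] = [252, 336]
r4 m[φ3→J] = [64, 40]
r4 m[φ3→C] = [7056, 28224]
r4 m[φ3→M] = [2205, 3528]
r4 m[φ4→S] = [294, 336]
r4 m[φ4→E] = [4, 8]
r4 m[φ5→R] = [9, 8]
r4 m[φ5→Q] = [56, 63]
r4 m[φ6→M] = [3, 8]
r4 m[φ7→J] = [9, 6]
r4 m[J→φ0] = [193536, 60480]
r4 m[J→φ1] = [36288, 12960]
r4 m[J→φ3] = [190512, 81648]
r4 m[J→φ7] = [1354752, 544320]
r4 m[R→φ0] = [9, 8]
r4 m[R→φ5] = [3528, 3024]
r4 m[C→φ3] = [1, 1]
r4 m[S→φ4] = [1, 1]
r4 m[K→φ1] = [1, 1]
r4 m[M→φ3] = [3, 8]
r4 m[M→φ6] = [2205, 3528]
r4 m[Q→φ5] = [1, 1]
r4 m[E→φ1] = [36, 48]
r4 m[E→φ2] = [12096, 28224]
r4 m[E→φ4] = [27216, 21168]
r4 m[N→φ2] = [1, 1]
r5 m[φ0→J] = [63, 54]
r5 m[φ0→R] = [1354752, 1161216]
r5 m[φ1→J] = [336, 252]
r5 m[φ1→K] = [12192768, 7838208]
r5 m[φ1→E] = [217728, 254016]
r5 m[φ2→E] = [9, 6]
r5 m[φ2→N] = [108864, 169344]
r5 m[φ3→J] = [64, 40]
r5 m[φ3→C] = [3048192, 12192768]
r5 m[φ3→M] = [952560, 1524096]
r5 m[φ4→S] = [148176, 169344]
r5 m[φ4→E] = [4, 8]
r5 m[φ5→R] = [9, 8]
r5 m[φ5→Q] = [28224, 31752]
r5 m[φ6→M] = [3, 8]
r5 m[φ7→J] = [9, 6]
r5 m[J→φ0] = [193536, 60480]
r5 m[J→φ1] = [36288, 12960]
r5 m[J→φ3] = [190512, 81648]
r5 m[J→φ7] = [1354752, 544320]
r5 m[R→φ0] = [9, 8]
r5 m[R→φ5] = [3528, 3024]
r5 m[C→φ3] = [1, 1]
r5 m[S→φ4] = [1, 1]
r5 m[K→φ1] = [1, 1]
r5 m[M→φ3] = [3, 8]
r5 m[M→φ6] = [2205, 3528]
r5 m[Q→φ5] = [1, 1]
r5 m[E→φ1] = [36, 48]
r5 m[E→φ2] = [12096, 28224]
r5 m[E→φ4] = [27216, 21168]
r5 m[N→φ2] = [1, 1]
r6 m[φ0→J] = [63, 54]
r6 m[φ0→R] = [1354752, 1161216]
r6 m[φ1→J] = [336, 252]
r6 m[φ1→K] = [12192768, 7838208]
r6 m[φ1→E] = [217728, 254016]
r6 m[φ2→E] = [9, 6]
r6 m[φ2→N] = [108864, 169344]
r6 m[φ3→J] = [64, 40]
r6 m[φ3→C] = [3048192, 12192768]
r6 m[φ3→M] = [952560, 1524096]
r6 m[φ4→S] = [148176, 169344]
r6 m[φ4→E] = [4, 8]
r6 m[φ5→R] = [9, 8]
r6 m[φ5→Q] = [28224, 31752]
r6 m[φ6→M] = [3, 8]
r6 m[φ7→J] = [9, 6]
r6 m[J→φ0] = [193536, 60480]
r6 m[J→φ1] = [36288, 12960]
r6 m[J→φ3] = [190512, 81648]
r6 m[J→φ7] = [1354752, 544320]
r6 m[R→φ0] = [9, 8]
r6 m[R→φ5] = [1354752, 1161216]
r6 m[C→φ3] = [1, 1]
r6 m[S→φ4] = [1, 1]
r6 m[K→φ1] = [1, 1]
r6 m[M→φ3] = [3, 8]
r6 m[M→φ6] = [952560, 1524096]
r6 m[Q→φ5] = [1, 1]
r6 m[E→φ1] = [36, 48]
r6 m[E→φ2] = [870912, 2032128]
r6 m[E→φ4] = [1959552, 1524096]
r6 m[N→φ2] = [1, 1]
r7 m[φ0→J] = [63, 54]
r7 m[φ0→R] = [1354752, 1161216]
r7 m[φ1→J] = [336, 252]
r7 m[φ1→K] = [12192768, 7838208]
r7 m[φ1→E] = [217728, 254016]
r7 m[φ2→E] = [9, 6]
r7 m[φ2→N] = [7838208, 12192768]
r7 m[φ3→J] = [64, 40]
r7 m[φ3→C] = [3048192, 12192768]
r7 m[φ3→M] = [952560, 1524096]
r7 m[φ4→S] = [10668672, 12192768]
r7 m[φ4→E] = [4, 8]
r7 m[φ5→R] = [9, 8]
r7 m[φ5→Q] = [10838016, 12192768]
r7 m[φ6→M] = [3, 8]
r7 m[φ7→J] = [9, 6]
r7 m[J→φ0] = [193536, 60480]
r7 m[J→φ1] = [36288, 12960]
r7 m[J→φ3] = [190512, 81648]
r7 m[J→φ7] = [1354752, 544320]
r7 m[R→φ0] = [9, 8]
r7 m[R→φ5] = [1354752, 1161216]
r7 m[C→φ3] = [1, 1]
r7 m[S→φ4] = [1, 1]
r7 m[K→φ1] = [1, 1]
r7 m[M→φ3] = [3, 8]
r7 m[M→φ6] = [952560, 1524096]
r7 m[Q→φ5] = [1, 1]
r7 m[E→φ1] = [36, 48]
r7 m[E→φ2] = [870912, 2032128]
r7 m[E→φ4] = [1959552, 1524096]
r7 m[N→φ2] = [1, 1]
r8 m[φ0→J] = [63, 54]
r8 m[φ0→R] = [1354752, 1161216]
r8 m[φ1→J] = [336, 252]
r8 m[φ1→K] = [12192768, 7838208]
r8 m[φ1→E] = [217728, 254016]
r8 m[φ2→E] = [9, 6]
r8 m[φ2→N] = [7838208, 12192768]
r8 m[φ3→J] = [64, 40]
r8 m[φ3→C] = [3048192, 12192768]
r8 m[φ3→M] = [952560, 1524096]
r8 m[φ4→S] = [10668672, 12192768]
r8 m[φ4→E] = [4, 8]
r8 m[φ5→R] = [9, 8]
r8 m[φ5→Q] = [10838016, 12192768]
r8 m[φ6→M] = [3, 8]
r8 m[φ7→J] = [9, 6]
r8 m[J→φ0] = [193536, 60480]
r8 m[J→φ1] = [36288, 12960]
r8 m[J→φ3] = [190512, 81648]
r8 m[J→φ7] = [1354752, 544320]
r8 m[R→φ0] = [9, 8]
r8 m[R→φ5] = [1354752, 1161216]
r8 m[C→φ3] = [1, 1]
r8 m[S→φ4] = [1, 1]
r8 m[K→φ1] = [1, 1]
r8 m[M→φ3] = [3, 8]
r8 m[M→φ6] = [952560, 1524096]
r8 m[Q→φ5] = [1, 1]
r8 m[E→φ1] = [36, 48]
r8 m[E→φ2] = [870912, 2032128]
r8 m[E→φ4] = [1959552, 1524096]
r8 m[N→φ2] = [1, 1]
fixed point reached at round 8
traceback from J: (J=0, R=0, C=1, S=1, K=0, M=1, Q=1, E=1, N=1), score=12192768

assignment: (J=0, R=0, C=1, S=1, K=0, M=1, Q=1, E=1, N=1); score = 12192768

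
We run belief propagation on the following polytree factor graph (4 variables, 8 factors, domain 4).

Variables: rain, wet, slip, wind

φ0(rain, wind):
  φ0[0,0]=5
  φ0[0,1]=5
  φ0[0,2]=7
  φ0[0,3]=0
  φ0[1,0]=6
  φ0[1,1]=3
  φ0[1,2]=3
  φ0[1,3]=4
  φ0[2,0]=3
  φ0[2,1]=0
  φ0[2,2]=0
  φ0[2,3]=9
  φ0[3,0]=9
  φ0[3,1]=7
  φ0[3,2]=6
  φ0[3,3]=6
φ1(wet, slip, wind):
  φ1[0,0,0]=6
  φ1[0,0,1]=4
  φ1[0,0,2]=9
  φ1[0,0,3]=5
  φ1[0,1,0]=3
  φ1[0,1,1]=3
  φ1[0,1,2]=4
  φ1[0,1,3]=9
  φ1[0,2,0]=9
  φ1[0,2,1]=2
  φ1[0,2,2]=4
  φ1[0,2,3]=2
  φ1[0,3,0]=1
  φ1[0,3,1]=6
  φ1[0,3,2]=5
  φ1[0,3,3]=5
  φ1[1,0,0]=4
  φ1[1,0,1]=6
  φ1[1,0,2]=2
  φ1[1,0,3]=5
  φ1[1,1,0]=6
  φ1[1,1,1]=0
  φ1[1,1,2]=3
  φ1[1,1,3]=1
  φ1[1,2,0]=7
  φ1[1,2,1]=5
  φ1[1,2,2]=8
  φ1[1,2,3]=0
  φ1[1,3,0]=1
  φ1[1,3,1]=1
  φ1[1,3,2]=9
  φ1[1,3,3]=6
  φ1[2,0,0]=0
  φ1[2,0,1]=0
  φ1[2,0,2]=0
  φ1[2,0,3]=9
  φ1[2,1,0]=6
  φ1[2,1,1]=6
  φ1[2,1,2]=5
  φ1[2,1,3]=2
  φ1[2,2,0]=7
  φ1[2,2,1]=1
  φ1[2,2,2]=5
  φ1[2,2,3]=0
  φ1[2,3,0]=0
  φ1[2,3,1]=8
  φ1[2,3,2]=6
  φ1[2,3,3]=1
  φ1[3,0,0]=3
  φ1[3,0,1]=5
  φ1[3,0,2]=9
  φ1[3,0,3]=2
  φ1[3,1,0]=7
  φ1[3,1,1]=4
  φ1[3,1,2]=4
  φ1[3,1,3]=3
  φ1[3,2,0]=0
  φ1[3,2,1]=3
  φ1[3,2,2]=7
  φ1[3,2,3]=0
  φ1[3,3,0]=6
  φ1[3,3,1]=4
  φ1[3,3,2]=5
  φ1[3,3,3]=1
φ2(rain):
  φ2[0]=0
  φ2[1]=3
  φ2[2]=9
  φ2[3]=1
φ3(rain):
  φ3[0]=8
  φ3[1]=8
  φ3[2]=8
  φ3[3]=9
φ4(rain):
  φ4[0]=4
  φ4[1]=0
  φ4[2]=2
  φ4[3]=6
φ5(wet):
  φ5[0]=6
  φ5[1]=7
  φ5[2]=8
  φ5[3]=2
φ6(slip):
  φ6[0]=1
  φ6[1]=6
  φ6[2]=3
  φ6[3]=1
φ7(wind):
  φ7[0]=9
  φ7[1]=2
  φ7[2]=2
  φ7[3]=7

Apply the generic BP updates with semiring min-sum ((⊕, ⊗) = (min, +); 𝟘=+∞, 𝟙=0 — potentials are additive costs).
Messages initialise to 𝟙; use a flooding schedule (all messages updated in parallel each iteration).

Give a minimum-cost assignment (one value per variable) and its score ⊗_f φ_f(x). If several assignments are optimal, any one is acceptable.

init: all messages = 𝟙 over 4 values
r1 m[φ0→rain] = [0, 3, 0, 6]
r1 m[φ0→wind] = [3, 0, 0, 0]
r1 m[φ1→wet] = [1, 0, 0, 0]
r1 m[φ1→slip] = [0, 0, 0, 0]
r1 m[φ1→wind] = [0, 0, 0, 0]
r1 m[φ2→rain] = [0, 3, 9, 1]
r1 m[φ3→rain] = [8, 8, 8, 9]
r1 m[φ4→rain] = [4, 0, 2, 6]
r1 m[φ5→wet] = [6, 7, 8, 2]
r1 m[φ6→slip] = [1, 6, 3, 1]
r1 m[φ7→wind] = [9, 2, 2, 7]
r1 m[rain→φ0] = [0, 0, 0, 0]
r1 m[rain→φ2] = [0, 0, 0, 0]
r1 m[rain→φ3] = [0, 0, 0, 0]
r1 m[rain→φ4] = [0, 0, 0, 0]
r1 m[wet→φ1] = [0, 0, 0, 0]
r1 m[wet→φ5] = [0, 0, 0, 0]
r1 m[slip→φ1] = [0, 0, 0, 0]
r1 m[slip→φ6] = [0, 0, 0, 0]
r1 m[wind→φ0] = [0, 0, 0, 0]
r1 m[wind→φ1] = [0, 0, 0, 0]
r1 m[wind→φ7] = [0, 0, 0, 0]
r2 m[φ0→rain] = [0, 3, 0, 6]
r2 m[φ0→wind] = [3, 0, 0, 0]
r2 m[φ1→wet] = [1, 0, 0, 0]
r2 m[φ1→slip] = [0, 0, 0, 0]
r2 m[φ1→wind] = [0, 0, 0, 0]
r2 m[φ2→rain] = [0, 3, 9, 1]
r2 m[φ3→rain] = [8, 8, 8, 9]
r2 m[φ4→rain] = [4, 0, 2, 6]
r2 m[φ5→wet] = [6, 7, 8, 2]
r2 m[φ6→slip] = [1, 6, 3, 1]
r2 m[φ7→wind] = [9, 2, 2, 7]
r2 m[rain→φ0] = [12, 11, 19, 16]
r2 m[rain→φ2] = [12, 11, 10, 21]
r2 m[rain→φ3] = [4, 6, 11, 13]
r2 m[rain→φ4] = [8, 14, 17, 16]
r2 m[wet→φ1] = [6, 7, 8, 2]
r2 m[wet→φ5] = [1, 0, 0, 0]
r2 m[slip→φ1] = [1, 6, 3, 1]
r2 m[slip→φ6] = [0, 0, 0, 0]
r2 m[wind→φ0] = [9, 2, 2, 7]
r2 m[wind→φ1] = [12, 2, 2, 7]
r2 m[wind→φ7] = [3, 0, 0, 0]
r3 m[φ0→rain] = [7, 5, 2, 8]
r3 m[φ0→wind] = [17, 14, 14, 12]
r3 m[φ1→wet] = [7, 4, 3, 7]
r3 m[φ1→slip] = [9, 8, 7, 8]
r3 m[φ1→wind] = [5, 7, 8, 4]
r3 m[φ2→rain] = [0, 3, 9, 1]
r3 m[φ3→rain] = [8, 8, 8, 9]
r3 m[φ4→rain] = [4, 0, 2, 6]
r3 m[φ5→wet] = [6, 7, 8, 2]
r3 m[φ6→slip] = [1, 6, 3, 1]
r3 m[φ7→wind] = [9, 2, 2, 7]
r3 m[rain→φ0] = [12, 11, 19, 16]
r3 m[rain→φ2] = [12, 11, 10, 21]
r3 m[rain→φ3] = [4, 6, 11, 13]
r3 m[rain→φ4] = [8, 14, 17, 16]
r3 m[wet→φ1] = [6, 7, 8, 2]
r3 m[wet→φ5] = [1, 0, 0, 0]
r3 m[slip→φ1] = [1, 6, 3, 1]
r3 m[slip→φ6] = [0, 0, 0, 0]
r3 m[wind→φ0] = [9, 2, 2, 7]
r3 m[wind→φ1] = [12, 2, 2, 7]
r3 m[wind→φ7] = [3, 0, 0, 0]
r4 m[φ0→rain] = [7, 5, 2, 8]
r4 m[φ0→wind] = [17, 14, 14, 12]
r4 m[φ1→wet] = [7, 4, 3, 7]
r4 m[φ1→slip] = [9, 8, 7, 8]
r4 m[φ1→wind] = [5, 7, 8, 4]
r4 m[φ2→rain] = [0, 3, 9, 1]
r4 m[φ3→rain] = [8, 8, 8, 9]
r4 m[φ4→rain] = [4, 0, 2, 6]
r4 m[φ5→wet] = [6, 7, 8, 2]
r4 m[φ6→slip] = [1, 6, 3, 1]
r4 m[φ7→wind] = [9, 2, 2, 7]
r4 m[rain→φ0] = [12, 11, 19, 16]
r4 m[rain→φ2] = [19, 13, 12, 23]
r4 m[rain→φ3] = [11, 8, 13, 15]
r4 m[rain→φ4] = [15, 16, 19, 18]
r4 m[wet→φ1] = [6, 7, 8, 2]
r4 m[wet→φ5] = [7, 4, 3, 7]
r4 m[slip→φ1] = [1, 6, 3, 1]
r4 m[slip→φ6] = [9, 8, 7, 8]
r4 m[wind→φ0] = [14, 9, 10, 11]
r4 m[wind→φ1] = [26, 16, 16, 19]
r4 m[wind→φ7] = [22, 21, 22, 16]
r5 m[φ0→rain] = [11, 12, 9, 16]
r5 m[φ0→wind] = [17, 14, 14, 12]
r5 m[φ1→wet] = [21, 18, 17, 21]
r5 m[φ1→slip] = [23, 22, 21, 22]
r5 m[φ1→wind] = [5, 7, 8, 4]
r5 m[φ2→rain] = [0, 3, 9, 1]
r5 m[φ3→rain] = [8, 8, 8, 9]
r5 m[φ4→rain] = [4, 0, 2, 6]
r5 m[φ5→wet] = [6, 7, 8, 2]
r5 m[φ6→slip] = [1, 6, 3, 1]
r5 m[φ7→wind] = [9, 2, 2, 7]
r5 m[rain→φ0] = [12, 11, 19, 16]
r5 m[rain→φ2] = [19, 13, 12, 23]
r5 m[rain→φ3] = [11, 8, 13, 15]
r5 m[rain→φ4] = [15, 16, 19, 18]
r5 m[wet→φ1] = [6, 7, 8, 2]
r5 m[wet→φ5] = [7, 4, 3, 7]
r5 m[slip→φ1] = [1, 6, 3, 1]
r5 m[slip→φ6] = [9, 8, 7, 8]
r5 m[wind→φ0] = [14, 9, 10, 11]
r5 m[wind→φ1] = [26, 16, 16, 19]
r5 m[wind→φ7] = [22, 21, 22, 16]
r6 m[φ0→rain] = [11, 12, 9, 16]
r6 m[φ0→wind] = [17, 14, 14, 12]
r6 m[φ1→wet] = [21, 18, 17, 21]
r6 m[φ1→slip] = [23, 22, 21, 22]
r6 m[φ1→wind] = [5, 7, 8, 4]
r6 m[φ2→rain] = [0, 3, 9, 1]
r6 m[φ3→rain] = [8, 8, 8, 9]
r6 m[φ4→rain] = [4, 0, 2, 6]
r6 m[φ5→wet] = [6, 7, 8, 2]
r6 m[φ6→slip] = [1, 6, 3, 1]
r6 m[φ7→wind] = [9, 2, 2, 7]
r6 m[rain→φ0] = [12, 11, 19, 16]
r6 m[rain→φ2] = [23, 20, 19, 31]
r6 m[rain→φ3] = [15, 15, 20, 23]
r6 m[rain→φ4] = [19, 23, 26, 26]
r6 m[wet→φ1] = [6, 7, 8, 2]
r6 m[wet→φ5] = [21, 18, 17, 21]
r6 m[slip→φ1] = [1, 6, 3, 1]
r6 m[slip→φ6] = [23, 22, 21, 22]
r6 m[wind→φ0] = [14, 9, 10, 11]
r6 m[wind→φ1] = [26, 16, 16, 19]
r6 m[wind→φ7] = [22, 21, 22, 16]
r7 m[φ0→rain] = [11, 12, 9, 16]
r7 m[φ0→wind] = [17, 14, 14, 12]
r7 m[φ1→wet] = [21, 18, 17, 21]
r7 m[φ1→slip] = [23, 22, 21, 22]
r7 m[φ1→wind] = [5, 7, 8, 4]
r7 m[φ2→rain] = [0, 3, 9, 1]
r7 m[φ3→rain] = [8, 8, 8, 9]
r7 m[φ4→rain] = [4, 0, 2, 6]
r7 m[φ5→wet] = [6, 7, 8, 2]
r7 m[φ6→slip] = [1, 6, 3, 1]
r7 m[φ7→wind] = [9, 2, 2, 7]
r7 m[rain→φ0] = [12, 11, 19, 16]
r7 m[rain→φ2] = [23, 20, 19, 31]
r7 m[rain→φ3] = [15, 15, 20, 23]
r7 m[rain→φ4] = [19, 23, 26, 26]
r7 m[wet→φ1] = [6, 7, 8, 2]
r7 m[wet→φ5] = [21, 18, 17, 21]
r7 m[slip→φ1] = [1, 6, 3, 1]
r7 m[slip→φ6] = [23, 22, 21, 22]
r7 m[wind→φ0] = [14, 9, 10, 11]
r7 m[wind→φ1] = [26, 16, 16, 19]
r7 m[wind→φ7] = [22, 21, 22, 16]
fixed point reached at round 7
traceback from rain: (rain=0, wet=3, slip=3, wind=3), score=23

assignment: (rain=0, wet=3, slip=3, wind=3); score = 23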